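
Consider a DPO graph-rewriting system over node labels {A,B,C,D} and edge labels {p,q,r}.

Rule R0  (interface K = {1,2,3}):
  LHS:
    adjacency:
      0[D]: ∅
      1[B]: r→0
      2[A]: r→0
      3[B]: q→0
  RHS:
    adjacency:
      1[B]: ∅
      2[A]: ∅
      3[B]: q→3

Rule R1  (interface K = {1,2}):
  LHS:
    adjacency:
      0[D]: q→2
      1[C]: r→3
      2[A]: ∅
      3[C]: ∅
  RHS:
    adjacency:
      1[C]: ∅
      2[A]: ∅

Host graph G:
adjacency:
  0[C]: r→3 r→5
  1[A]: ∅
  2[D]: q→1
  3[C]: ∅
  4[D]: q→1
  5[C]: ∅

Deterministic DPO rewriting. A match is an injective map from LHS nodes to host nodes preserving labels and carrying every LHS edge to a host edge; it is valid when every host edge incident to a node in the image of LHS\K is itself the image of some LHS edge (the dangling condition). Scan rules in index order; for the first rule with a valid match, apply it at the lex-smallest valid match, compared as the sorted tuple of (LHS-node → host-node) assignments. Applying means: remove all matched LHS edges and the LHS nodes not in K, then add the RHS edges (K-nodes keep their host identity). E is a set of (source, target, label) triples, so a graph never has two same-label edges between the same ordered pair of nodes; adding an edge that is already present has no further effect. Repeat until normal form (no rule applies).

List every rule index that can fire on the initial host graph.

R0: no valid match — LHS pattern not found
R1: 4 valid matches — {0↦2, 1↦0, 2↦1, 3↦3}, {0↦2, 1↦0, 2↦1, 3↦5}, {0↦4, 1↦0, 2↦1, 3↦3} (+1 more)

Answer: [R1]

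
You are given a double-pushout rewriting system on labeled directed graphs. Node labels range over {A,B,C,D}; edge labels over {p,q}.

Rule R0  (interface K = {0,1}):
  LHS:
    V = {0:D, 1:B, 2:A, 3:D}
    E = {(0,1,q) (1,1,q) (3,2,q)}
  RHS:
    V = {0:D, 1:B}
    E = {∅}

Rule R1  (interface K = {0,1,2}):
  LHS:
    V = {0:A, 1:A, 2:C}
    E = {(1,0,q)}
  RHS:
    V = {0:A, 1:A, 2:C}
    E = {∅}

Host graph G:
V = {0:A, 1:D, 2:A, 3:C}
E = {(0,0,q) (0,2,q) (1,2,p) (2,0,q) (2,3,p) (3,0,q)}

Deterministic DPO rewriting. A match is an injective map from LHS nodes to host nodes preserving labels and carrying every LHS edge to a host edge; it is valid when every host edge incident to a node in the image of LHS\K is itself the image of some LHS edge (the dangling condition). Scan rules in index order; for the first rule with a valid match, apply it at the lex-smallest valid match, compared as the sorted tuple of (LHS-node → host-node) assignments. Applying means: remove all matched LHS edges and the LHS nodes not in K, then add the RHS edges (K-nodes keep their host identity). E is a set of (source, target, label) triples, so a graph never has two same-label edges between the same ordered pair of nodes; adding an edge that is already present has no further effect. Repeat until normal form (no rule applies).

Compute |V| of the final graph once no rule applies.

initial: |V|=4 |E|=6  E = 0-q->0 0-q->2 1-p->2 2-q->0 2-p->3 3-q->0
step 1: apply R1 at {0↦0, 1↦2, 2↦3}  → |V|=4 |E|=5  E = 0-q->0 0-q->2 1-p->2 2-p->3 3-q->0
step 2: apply R1 at {0↦2, 1↦0, 2↦3}  → |V|=4 |E|=4  E = 0-q->0 1-p->2 2-p->3 3-q->0
final graph: no rule applies after step 2
NF nodes: {0:A, 1:D, 2:A, 3:C}

Answer: 4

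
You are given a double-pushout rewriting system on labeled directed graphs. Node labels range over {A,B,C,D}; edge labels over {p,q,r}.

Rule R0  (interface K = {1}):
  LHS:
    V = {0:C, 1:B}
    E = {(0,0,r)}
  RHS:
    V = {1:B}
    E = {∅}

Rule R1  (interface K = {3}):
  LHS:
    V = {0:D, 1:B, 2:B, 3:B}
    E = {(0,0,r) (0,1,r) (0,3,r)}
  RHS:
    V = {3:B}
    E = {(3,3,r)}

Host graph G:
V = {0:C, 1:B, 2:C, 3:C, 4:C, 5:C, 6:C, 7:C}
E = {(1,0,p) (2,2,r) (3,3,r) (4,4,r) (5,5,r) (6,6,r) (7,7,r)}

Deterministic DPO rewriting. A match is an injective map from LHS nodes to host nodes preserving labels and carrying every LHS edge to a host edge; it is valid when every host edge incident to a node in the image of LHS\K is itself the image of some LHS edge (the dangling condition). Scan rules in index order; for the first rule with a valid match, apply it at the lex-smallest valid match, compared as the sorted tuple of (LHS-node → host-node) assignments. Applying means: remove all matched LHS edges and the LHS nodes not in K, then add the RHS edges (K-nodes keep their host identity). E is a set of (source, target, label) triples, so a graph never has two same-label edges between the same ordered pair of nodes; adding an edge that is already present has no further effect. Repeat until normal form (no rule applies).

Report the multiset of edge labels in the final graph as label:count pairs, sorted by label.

Answer: p:1

Steps:
[0] host  ⇒  8 nodes, 7 edges  {1-p->0 2-r->2 3-r->3 4-r->4 5-r->5 6-r->6 7-r->7}
[1] R0 @ {0↦2, 1↦1}  ⇒  7 nodes, 6 edges  {1-p->0 3-r->3 4-r->4 5-r->5 6-r->6 7-r->7}
[2] R0 @ {0↦3, 1↦1}  ⇒  6 nodes, 5 edges  {1-p->0 4-r->4 5-r->5 6-r->6 7-r->7}
[3] R0 @ {0↦4, 1↦1}  ⇒  5 nodes, 4 edges  {1-p->0 5-r->5 6-r->6 7-r->7}
[4] R0 @ {0↦5, 1↦1}  ⇒  4 nodes, 3 edges  {1-p->0 6-r->6 7-r->7}
[5] R0 @ {0↦6, 1↦1}  ⇒  3 nodes, 2 edges  {1-p->0 7-r->7}
[6] R0 @ {0↦7, 1↦1}  ⇒  2 nodes, 1 edges  {1-p->0}
normal form: no rule applies after step 6
NF edges: [(1, 0, 'p')]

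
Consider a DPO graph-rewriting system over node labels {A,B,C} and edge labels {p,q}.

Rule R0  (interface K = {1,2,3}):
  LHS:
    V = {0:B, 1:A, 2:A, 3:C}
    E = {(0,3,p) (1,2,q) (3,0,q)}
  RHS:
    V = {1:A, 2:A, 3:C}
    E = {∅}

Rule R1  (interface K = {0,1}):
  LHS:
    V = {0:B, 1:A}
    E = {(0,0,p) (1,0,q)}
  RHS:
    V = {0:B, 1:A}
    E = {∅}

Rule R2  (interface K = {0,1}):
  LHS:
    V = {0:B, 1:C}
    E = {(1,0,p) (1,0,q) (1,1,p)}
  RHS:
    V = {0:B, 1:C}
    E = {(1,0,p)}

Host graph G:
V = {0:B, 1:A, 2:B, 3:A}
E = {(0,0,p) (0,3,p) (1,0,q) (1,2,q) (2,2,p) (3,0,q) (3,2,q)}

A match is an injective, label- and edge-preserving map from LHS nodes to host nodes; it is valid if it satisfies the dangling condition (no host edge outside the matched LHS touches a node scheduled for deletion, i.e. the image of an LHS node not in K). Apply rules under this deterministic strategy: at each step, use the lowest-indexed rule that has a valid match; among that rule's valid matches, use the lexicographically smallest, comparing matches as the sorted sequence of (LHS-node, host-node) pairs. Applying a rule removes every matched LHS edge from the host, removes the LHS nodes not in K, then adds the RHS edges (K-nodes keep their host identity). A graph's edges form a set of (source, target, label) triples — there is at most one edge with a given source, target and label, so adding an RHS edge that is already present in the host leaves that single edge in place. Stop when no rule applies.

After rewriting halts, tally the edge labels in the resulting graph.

start.  V:4 E:7  edges: 0-p->0 0-p->3 1-q->0 1-q->2 2-p->2 3-q->0 3-q->2
1. fire R1 via {0↦0, 1↦1}  →  V:4 E:5  edges: 0-p->3 1-q->2 2-p->2 3-q->0 3-q->2
2. fire R1 via {0↦2, 1↦1}  →  V:4 E:3  edges: 0-p->3 3-q->0 3-q->2
normal form: no rule applies after step 2
NF edges: [(0, 3, 'p'), (3, 0, 'q'), (3, 2, 'q')]

Answer: p:1 q:2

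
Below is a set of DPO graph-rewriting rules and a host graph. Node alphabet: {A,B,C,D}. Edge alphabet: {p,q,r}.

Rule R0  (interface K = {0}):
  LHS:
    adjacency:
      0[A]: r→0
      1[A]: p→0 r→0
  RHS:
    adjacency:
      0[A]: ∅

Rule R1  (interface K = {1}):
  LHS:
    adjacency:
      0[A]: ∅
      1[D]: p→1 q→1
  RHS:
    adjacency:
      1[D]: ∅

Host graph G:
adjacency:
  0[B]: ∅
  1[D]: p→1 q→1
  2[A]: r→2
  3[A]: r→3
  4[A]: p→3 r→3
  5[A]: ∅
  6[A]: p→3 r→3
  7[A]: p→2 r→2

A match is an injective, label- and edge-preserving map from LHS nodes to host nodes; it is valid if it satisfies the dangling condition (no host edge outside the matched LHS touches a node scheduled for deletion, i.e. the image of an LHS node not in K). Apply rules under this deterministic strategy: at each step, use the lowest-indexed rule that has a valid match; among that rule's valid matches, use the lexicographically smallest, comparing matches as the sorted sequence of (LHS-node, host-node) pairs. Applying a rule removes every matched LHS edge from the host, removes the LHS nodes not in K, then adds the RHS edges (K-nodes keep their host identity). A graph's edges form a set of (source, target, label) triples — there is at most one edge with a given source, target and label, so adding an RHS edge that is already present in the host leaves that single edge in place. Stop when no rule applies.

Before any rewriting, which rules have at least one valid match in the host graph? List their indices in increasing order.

Answer: [R0,R1]

Rewrite trace:
R0: 3 valid matches — {0↦2, 1↦7}, {0↦3, 1↦4}, {0↦3, 1↦6}
R1: 1 valid match — {0↦5, 1↦1}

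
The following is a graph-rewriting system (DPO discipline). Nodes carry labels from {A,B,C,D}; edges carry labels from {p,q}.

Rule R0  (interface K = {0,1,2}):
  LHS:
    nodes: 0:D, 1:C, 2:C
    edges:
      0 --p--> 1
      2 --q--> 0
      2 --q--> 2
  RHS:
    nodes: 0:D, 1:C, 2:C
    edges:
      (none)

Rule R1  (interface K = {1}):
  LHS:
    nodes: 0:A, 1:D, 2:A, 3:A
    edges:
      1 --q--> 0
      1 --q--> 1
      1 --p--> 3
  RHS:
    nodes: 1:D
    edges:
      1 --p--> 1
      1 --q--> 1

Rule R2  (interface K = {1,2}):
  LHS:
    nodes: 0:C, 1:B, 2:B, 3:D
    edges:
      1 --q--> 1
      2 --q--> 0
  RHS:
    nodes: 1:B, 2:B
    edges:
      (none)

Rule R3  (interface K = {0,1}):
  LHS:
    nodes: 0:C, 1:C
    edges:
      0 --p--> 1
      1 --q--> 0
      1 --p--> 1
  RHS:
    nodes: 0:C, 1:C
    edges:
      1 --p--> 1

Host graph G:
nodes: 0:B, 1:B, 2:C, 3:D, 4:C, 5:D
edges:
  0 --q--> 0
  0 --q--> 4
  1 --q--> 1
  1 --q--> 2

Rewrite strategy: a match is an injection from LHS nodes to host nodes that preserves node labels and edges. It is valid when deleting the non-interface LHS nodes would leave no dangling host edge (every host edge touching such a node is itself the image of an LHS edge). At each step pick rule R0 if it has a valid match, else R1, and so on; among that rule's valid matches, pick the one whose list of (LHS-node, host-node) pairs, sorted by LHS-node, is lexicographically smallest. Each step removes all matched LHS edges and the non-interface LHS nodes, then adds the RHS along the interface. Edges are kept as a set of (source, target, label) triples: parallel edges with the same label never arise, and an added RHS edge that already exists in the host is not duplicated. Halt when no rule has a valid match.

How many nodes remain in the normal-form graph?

Answer: 2

Rewrite trace:
[0] host  ⇒  6 nodes, 4 edges  {0-q->0 0-q->4 1-q->1 1-q->2}
[1] R2 @ {0↦2, 1↦0, 2↦1, 3↦3}  ⇒  4 nodes, 2 edges  {0-q->4 1-q->1}
[2] R2 @ {0↦4, 1↦1, 2↦0, 3↦5}  ⇒  2 nodes, 0 edges  {∅}
final graph: no rule applies after step 2
NF nodes: {0:B, 1:B}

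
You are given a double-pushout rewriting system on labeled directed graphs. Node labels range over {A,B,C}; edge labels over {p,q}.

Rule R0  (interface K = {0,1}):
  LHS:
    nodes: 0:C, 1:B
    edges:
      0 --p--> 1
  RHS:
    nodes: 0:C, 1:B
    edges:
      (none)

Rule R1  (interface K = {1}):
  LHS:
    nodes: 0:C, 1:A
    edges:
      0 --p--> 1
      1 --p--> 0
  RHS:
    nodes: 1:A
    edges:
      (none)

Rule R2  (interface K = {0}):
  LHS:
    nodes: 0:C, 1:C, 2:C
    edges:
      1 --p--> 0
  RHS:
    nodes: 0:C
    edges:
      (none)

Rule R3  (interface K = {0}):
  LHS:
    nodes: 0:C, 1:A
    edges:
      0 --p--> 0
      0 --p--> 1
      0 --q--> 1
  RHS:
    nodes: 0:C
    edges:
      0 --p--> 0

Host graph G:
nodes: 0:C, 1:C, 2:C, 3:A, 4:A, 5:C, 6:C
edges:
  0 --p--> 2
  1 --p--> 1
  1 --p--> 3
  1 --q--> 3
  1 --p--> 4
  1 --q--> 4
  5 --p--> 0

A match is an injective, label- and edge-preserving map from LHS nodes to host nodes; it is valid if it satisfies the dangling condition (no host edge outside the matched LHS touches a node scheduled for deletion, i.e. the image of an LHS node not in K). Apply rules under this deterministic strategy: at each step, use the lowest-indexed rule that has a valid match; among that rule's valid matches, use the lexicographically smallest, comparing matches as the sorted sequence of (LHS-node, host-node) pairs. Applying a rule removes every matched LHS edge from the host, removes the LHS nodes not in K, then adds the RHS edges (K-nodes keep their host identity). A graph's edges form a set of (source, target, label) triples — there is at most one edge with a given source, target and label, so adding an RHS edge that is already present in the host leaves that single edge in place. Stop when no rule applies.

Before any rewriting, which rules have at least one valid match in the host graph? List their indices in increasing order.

Answer: [R2,R3]

Steps:
R0: no valid match — LHS pattern not found
R1: no valid match — LHS pattern not found
R2: 1 valid match — {0↦0, 1↦5, 2↦6}
R3: 2 valid matches — {0↦1, 1↦3}, {0↦1, 1↦4}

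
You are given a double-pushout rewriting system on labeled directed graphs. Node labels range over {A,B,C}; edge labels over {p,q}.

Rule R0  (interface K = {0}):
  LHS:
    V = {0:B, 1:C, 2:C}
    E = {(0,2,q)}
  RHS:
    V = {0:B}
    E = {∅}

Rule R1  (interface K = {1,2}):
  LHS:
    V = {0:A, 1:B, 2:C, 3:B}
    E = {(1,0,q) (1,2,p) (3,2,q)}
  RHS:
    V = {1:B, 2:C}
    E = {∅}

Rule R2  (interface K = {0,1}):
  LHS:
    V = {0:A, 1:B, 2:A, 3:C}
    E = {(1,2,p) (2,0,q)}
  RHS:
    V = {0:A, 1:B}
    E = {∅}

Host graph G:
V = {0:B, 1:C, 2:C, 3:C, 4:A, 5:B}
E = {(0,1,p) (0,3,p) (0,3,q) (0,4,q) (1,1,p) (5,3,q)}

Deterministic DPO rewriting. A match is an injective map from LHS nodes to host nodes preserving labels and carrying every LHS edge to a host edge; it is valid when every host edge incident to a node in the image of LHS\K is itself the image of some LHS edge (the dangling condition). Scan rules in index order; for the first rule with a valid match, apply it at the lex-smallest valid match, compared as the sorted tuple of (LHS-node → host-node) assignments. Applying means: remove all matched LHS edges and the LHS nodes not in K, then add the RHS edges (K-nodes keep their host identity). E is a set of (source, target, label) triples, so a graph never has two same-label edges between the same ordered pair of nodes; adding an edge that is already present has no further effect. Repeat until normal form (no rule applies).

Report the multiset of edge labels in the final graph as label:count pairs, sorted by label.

initial: |V|=6 |E|=6  E = 0-p->1 0-p->3 0-q->3 0-q->4 1-p->1 5-q->3
step 1: apply R1 at {0↦4, 1↦0, 2↦3, 3↦5}  → |V|=4 |E|=3  E = 0-p->1 0-q->3 1-p->1
step 2: apply R0 at {0↦0, 1↦2, 2↦3}  → |V|=2 |E|=2  E = 0-p->1 1-p->1
normal form: no rule applies after step 2
NF edges: [(0, 1, 'p'), (1, 1, 'p')]

Answer: p:2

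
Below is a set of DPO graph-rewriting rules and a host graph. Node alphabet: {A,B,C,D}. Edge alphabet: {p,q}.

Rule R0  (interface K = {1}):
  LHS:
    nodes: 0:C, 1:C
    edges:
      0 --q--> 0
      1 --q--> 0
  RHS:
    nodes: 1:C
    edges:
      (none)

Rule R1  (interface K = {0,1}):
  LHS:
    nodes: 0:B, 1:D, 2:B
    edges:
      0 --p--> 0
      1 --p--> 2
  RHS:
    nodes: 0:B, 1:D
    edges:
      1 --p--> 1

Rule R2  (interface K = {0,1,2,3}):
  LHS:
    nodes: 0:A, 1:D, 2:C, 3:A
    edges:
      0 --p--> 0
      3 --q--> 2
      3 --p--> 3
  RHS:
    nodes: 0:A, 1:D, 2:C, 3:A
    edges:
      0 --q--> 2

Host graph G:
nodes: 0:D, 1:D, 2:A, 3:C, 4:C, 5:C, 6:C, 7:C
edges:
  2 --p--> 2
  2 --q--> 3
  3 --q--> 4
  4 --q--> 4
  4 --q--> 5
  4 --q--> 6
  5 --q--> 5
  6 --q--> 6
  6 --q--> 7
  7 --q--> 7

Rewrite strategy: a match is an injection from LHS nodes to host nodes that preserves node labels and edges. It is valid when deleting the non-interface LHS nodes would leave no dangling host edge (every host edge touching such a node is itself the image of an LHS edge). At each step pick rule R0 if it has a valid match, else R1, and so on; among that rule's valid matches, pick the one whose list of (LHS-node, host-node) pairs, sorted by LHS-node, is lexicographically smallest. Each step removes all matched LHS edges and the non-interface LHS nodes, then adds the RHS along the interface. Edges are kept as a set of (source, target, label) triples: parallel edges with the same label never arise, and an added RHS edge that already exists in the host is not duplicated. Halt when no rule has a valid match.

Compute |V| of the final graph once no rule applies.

Answer: 4

Rewrite trace:
start.  V:8 E:10  edges: 2-p->2 2-q->3 3-q->4 4-q->4 4-q->5 4-q->6 5-q->5 6-q->6 6-q->7 7-q->7
1. fire R0 via {0↦5, 1↦4}  →  V:7 E:8  edges: 2-p->2 2-q->3 3-q->4 4-q->4 4-q->6 6-q->6 6-q->7 7-q->7
2. fire R0 via {0↦7, 1↦6}  →  V:6 E:6  edges: 2-p->2 2-q->3 3-q->4 4-q->4 4-q->6 6-q->6
3. fire R0 via {0↦6, 1↦4}  →  V:5 E:4  edges: 2-p->2 2-q->3 3-q->4 4-q->4
4. fire R0 via {0↦4, 1↦3}  →  V:4 E:2  edges: 2-p->2 2-q->3
halt: no rule applies after step 4
NF nodes: {0:D, 1:D, 2:A, 3:C}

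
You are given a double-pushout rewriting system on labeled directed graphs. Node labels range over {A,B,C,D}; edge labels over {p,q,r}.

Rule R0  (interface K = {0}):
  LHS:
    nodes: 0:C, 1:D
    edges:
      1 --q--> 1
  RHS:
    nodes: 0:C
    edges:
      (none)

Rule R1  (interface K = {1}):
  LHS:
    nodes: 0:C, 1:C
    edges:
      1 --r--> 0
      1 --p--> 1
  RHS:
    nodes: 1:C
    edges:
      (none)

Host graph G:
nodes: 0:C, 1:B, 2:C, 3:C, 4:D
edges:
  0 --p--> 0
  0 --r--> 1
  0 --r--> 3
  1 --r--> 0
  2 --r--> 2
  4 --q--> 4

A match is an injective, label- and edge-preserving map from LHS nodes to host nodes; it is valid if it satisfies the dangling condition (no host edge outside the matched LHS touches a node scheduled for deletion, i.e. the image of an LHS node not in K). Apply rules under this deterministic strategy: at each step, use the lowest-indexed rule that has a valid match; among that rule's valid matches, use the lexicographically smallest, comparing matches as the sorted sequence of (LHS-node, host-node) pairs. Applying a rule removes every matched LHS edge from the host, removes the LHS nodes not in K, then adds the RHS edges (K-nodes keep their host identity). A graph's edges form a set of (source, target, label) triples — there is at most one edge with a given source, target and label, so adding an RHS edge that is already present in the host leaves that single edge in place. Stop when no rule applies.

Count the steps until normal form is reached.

Answer: 2

Steps:
start.  V:5 E:6  edges: 0-p->0 0-r->1 0-r->3 1-r->0 2-r->2 4-q->4
1. fire R0 via {0↦0, 1↦4}  →  V:4 E:5  edges: 0-p->0 0-r->1 0-r->3 1-r->0 2-r->2
2. fire R1 via {0↦3, 1↦0}  →  V:3 E:3  edges: 0-r->1 1-r->0 2-r->2
halt: no rule applies after step 2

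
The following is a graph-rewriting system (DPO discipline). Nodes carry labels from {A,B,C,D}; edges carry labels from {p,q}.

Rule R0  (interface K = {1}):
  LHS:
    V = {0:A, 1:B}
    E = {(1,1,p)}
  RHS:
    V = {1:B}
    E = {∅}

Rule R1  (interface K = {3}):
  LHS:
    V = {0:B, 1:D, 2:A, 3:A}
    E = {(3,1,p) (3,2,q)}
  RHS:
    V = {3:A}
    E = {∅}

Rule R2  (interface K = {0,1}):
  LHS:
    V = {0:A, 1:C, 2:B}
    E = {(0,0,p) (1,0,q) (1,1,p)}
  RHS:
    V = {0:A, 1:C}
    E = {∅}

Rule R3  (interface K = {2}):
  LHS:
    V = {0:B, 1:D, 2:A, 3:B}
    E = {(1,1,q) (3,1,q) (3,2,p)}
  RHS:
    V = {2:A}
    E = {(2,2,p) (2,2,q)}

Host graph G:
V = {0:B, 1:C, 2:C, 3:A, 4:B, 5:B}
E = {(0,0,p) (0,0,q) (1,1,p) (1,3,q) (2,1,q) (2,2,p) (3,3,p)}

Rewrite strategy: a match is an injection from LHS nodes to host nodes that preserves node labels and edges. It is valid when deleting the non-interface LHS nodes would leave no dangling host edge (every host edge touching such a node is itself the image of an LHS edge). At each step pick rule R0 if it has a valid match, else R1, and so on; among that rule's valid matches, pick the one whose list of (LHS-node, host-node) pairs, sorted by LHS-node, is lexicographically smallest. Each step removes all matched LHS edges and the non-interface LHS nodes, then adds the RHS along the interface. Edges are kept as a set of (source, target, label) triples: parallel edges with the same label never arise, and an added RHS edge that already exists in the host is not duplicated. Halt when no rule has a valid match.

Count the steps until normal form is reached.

[0] host  ⇒  6 nodes, 7 edges  {0-p->0 0-q->0 1-p->1 1-q->3 2-q->1 2-p->2 3-p->3}
[1] R2 @ {0↦3, 1↦1, 2↦4}  ⇒  5 nodes, 4 edges  {0-p->0 0-q->0 2-q->1 2-p->2}
[2] R0 @ {0↦3, 1↦0}  ⇒  4 nodes, 3 edges  {0-q->0 2-q->1 2-p->2}
normal form: no rule applies after step 2

Answer: 2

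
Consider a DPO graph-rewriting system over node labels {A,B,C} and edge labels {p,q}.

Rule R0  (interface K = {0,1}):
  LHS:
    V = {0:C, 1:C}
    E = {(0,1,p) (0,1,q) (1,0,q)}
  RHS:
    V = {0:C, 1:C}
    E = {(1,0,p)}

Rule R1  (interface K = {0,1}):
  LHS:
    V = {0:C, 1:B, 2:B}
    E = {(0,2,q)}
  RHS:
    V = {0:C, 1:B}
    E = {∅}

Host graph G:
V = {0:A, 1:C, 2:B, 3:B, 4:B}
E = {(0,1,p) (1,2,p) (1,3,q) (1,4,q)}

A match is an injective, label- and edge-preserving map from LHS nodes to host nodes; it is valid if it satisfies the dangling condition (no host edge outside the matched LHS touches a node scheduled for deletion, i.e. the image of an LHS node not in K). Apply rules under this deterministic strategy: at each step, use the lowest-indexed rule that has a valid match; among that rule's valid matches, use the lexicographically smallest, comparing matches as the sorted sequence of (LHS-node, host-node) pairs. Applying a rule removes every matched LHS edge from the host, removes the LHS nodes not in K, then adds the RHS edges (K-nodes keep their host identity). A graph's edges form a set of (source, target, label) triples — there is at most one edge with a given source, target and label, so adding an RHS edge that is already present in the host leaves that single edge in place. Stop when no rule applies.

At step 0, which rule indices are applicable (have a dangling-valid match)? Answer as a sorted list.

R0: no valid match — LHS pattern not found
R1: 4 valid matches — {0↦1, 1↦2, 2↦3}, {0↦1, 1↦2, 2↦4}, {0↦1, 1↦3, 2↦4} (+1 more)

Answer: [R1]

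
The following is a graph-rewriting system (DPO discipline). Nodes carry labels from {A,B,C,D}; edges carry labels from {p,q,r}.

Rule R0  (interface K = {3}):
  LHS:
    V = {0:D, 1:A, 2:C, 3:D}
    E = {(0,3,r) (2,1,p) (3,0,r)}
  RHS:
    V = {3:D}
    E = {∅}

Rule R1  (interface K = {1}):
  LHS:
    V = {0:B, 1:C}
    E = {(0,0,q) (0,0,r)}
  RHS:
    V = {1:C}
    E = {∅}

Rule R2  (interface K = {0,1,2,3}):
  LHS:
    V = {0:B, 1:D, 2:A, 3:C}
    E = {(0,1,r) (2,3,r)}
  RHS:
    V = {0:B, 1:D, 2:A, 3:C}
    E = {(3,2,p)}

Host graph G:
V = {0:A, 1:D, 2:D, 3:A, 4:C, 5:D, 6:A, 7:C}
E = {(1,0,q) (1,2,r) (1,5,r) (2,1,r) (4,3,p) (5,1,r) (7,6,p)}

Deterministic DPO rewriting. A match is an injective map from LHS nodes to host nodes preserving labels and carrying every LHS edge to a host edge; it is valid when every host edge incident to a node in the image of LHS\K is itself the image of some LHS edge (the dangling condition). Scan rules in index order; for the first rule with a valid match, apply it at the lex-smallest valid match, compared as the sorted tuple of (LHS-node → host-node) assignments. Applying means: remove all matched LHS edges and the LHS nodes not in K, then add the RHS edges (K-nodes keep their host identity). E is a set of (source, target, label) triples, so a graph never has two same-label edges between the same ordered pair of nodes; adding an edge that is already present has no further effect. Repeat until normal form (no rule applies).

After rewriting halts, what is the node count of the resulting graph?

Answer: 2

Steps:
[0] host  ⇒  8 nodes, 7 edges  {1-q->0 1-r->2 1-r->5 2-r->1 4-p->3 5-r->1 7-p->6}
[1] R0 @ {0↦2, 1↦3, 2↦4, 3↦1}  ⇒  5 nodes, 4 edges  {1-q->0 1-r->5 5-r->1 7-p->6}
[2] R0 @ {0↦5, 1↦6, 2↦7, 3↦1}  ⇒  2 nodes, 1 edges  {1-q->0}
normal form: no rule applies after step 2
NF nodes: {0:A, 1:D}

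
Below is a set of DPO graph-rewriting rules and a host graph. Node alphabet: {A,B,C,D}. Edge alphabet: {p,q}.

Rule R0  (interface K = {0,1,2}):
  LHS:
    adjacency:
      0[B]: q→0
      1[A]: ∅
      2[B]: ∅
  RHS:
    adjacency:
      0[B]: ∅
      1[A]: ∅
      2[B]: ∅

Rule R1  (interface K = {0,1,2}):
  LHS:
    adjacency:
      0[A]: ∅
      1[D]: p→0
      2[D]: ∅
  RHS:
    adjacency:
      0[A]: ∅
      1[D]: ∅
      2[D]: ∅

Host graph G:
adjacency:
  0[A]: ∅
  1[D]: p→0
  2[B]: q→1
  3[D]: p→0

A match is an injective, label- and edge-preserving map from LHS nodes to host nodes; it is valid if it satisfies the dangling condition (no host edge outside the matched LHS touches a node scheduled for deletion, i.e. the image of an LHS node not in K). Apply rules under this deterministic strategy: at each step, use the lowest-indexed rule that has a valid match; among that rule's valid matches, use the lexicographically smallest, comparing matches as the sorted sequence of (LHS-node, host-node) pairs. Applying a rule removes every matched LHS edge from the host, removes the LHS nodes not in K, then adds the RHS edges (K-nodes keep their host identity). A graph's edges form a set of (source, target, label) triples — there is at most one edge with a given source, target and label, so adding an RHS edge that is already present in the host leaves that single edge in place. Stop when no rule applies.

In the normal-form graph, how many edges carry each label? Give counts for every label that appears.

Answer: q:1

Steps:
initial: |V|=4 |E|=3  E = 1-p->0 2-q->1 3-p->0
step 1: apply R1 at {0↦0, 1↦1, 2↦3}  → |V|=4 |E|=2  E = 2-q->1 3-p->0
step 2: apply R1 at {0↦0, 1↦3, 2↦1}  → |V|=4 |E|=1  E = 2-q->1
halt: no rule applies after step 2
NF edges: [(2, 1, 'q')]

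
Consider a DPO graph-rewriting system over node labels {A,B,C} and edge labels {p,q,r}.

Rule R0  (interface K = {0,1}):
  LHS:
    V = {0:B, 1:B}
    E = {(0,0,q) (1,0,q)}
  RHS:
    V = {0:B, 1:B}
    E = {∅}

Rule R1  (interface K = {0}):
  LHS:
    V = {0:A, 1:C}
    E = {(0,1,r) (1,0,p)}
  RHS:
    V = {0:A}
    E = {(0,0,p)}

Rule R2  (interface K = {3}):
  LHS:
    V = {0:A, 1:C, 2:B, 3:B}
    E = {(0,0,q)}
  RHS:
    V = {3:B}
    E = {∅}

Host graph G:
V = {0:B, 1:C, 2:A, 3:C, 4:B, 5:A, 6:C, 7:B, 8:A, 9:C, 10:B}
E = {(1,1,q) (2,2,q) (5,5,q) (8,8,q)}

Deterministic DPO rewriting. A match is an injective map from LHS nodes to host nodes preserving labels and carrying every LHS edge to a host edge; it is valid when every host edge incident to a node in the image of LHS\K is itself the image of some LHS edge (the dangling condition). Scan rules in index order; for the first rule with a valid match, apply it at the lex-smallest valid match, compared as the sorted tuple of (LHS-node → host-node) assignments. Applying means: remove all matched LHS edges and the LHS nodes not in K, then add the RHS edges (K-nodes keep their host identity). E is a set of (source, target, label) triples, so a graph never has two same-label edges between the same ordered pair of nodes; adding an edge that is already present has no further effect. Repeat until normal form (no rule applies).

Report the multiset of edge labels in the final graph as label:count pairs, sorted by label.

initial: |V|=11 |E|=4  E = 1-q->1 2-q->2 5-q->5 8-q->8
step 1: apply R2 at {0↦2, 1↦3, 2↦0, 3↦4}  → |V|=8 |E|=3  E = 1-q->1 5-q->5 8-q->8
step 2: apply R2 at {0↦5, 1↦6, 2↦4, 3↦7}  → |V|=5 |E|=2  E = 1-q->1 8-q->8
step 3: apply R2 at {0↦8, 1↦9, 2↦7, 3↦10}  → |V|=2 |E|=1  E = 1-q->1
final graph: no rule applies after step 3
NF edges: [(1, 1, 'q')]

Answer: q:1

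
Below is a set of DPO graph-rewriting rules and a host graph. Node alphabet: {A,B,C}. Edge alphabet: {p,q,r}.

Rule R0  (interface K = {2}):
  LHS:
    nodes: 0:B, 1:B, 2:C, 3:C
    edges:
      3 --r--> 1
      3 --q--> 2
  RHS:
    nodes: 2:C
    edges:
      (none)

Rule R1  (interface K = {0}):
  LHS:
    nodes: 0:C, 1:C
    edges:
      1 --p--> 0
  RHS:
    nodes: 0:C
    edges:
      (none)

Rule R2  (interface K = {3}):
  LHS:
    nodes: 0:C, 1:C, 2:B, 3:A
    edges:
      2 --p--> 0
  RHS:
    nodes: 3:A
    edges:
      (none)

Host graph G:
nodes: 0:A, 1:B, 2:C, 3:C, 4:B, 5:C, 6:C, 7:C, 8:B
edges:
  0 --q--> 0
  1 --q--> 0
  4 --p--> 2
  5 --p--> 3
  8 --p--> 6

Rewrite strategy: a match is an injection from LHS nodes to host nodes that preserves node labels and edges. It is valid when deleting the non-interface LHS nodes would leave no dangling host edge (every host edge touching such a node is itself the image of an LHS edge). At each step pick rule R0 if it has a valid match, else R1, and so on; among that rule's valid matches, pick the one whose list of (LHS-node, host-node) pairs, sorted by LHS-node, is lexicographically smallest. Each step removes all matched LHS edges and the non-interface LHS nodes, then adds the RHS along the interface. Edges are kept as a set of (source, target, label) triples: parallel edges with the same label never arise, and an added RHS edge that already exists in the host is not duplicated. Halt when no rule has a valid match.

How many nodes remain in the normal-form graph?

start.  V:9 E:5  edges: 0-q->0 1-q->0 4-p->2 5-p->3 8-p->6
1. fire R1 via {0↦3, 1↦5}  →  V:8 E:4  edges: 0-q->0 1-q->0 4-p->2 8-p->6
2. fire R2 via {0↦2, 1↦3, 2↦4, 3↦0}  →  V:5 E:3  edges: 0-q->0 1-q->0 8-p->6
3. fire R2 via {0↦6, 1↦7, 2↦8, 3↦0}  →  V:2 E:2  edges: 0-q->0 1-q->0
normal form: no rule applies after step 3
NF nodes: {0:A, 1:B}

Answer: 2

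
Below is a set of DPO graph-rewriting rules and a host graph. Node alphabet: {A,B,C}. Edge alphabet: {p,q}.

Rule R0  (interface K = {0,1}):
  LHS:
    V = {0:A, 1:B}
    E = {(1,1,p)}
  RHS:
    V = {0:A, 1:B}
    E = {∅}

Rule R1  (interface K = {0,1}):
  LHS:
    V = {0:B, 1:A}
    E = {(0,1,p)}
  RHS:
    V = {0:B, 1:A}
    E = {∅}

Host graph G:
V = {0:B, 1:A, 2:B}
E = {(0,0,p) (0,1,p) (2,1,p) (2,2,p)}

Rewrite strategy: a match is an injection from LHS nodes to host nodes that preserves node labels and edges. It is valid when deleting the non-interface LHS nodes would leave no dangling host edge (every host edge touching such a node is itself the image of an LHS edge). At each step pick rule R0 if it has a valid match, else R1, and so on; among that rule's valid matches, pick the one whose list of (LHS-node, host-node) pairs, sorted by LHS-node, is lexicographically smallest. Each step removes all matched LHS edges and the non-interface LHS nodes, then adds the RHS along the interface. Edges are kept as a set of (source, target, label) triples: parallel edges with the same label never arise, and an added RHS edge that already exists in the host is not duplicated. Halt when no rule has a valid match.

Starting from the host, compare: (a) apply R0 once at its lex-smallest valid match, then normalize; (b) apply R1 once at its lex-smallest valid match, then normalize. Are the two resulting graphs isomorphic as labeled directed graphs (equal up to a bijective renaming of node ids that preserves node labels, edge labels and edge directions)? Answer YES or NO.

branch R0-first: apply at {0↦1, 1↦0} → |E|=3, then 3 more step(s) → NF |V|=3 |E|=0 V={0:B, 1:A, 2:B} E=∅
branch R1-first: apply at {0↦0, 1↦1} → |E|=3, then 3 more step(s) → NF |V|=3 |E|=0 V={0:B, 1:A, 2:B} E=∅
graphs isomorphic (equal up to label-preserving node renaming)

Answer: YES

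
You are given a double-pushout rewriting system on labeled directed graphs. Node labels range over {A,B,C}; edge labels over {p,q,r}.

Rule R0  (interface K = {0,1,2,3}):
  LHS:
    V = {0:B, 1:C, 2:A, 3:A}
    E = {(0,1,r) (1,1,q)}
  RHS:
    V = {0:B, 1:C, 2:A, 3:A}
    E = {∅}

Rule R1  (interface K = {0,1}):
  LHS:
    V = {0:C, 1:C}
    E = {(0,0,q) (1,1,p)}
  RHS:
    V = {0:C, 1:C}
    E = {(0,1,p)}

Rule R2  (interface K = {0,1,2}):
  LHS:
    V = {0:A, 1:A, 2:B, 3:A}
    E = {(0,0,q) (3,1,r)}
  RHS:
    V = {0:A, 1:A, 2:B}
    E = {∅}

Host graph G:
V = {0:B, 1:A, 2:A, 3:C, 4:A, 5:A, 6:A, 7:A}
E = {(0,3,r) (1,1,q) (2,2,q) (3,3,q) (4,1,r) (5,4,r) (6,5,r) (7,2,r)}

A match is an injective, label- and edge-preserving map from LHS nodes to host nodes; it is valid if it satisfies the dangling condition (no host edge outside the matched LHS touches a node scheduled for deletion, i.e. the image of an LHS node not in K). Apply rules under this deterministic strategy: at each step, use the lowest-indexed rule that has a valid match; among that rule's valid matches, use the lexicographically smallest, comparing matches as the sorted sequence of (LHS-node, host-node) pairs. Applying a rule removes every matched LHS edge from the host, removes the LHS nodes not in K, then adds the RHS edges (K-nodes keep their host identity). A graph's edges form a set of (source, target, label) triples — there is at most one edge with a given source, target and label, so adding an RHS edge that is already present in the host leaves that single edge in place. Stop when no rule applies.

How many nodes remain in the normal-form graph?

[0] host  ⇒  8 nodes, 8 edges  {0-r->3 1-q->1 2-q->2 3-q->3 4-r->1 5-r->4 6-r->5 7-r->2}
[1] R0 @ {0↦0, 1↦3, 2↦1, 3↦2}  ⇒  8 nodes, 6 edges  {1-q->1 2-q->2 4-r->1 5-r->4 6-r->5 7-r->2}
[2] R2 @ {0↦1, 1↦2, 2↦0, 3↦7}  ⇒  7 nodes, 4 edges  {2-q->2 4-r->1 5-r->4 6-r->5}
[3] R2 @ {0↦2, 1↦5, 2↦0, 3↦6}  ⇒  6 nodes, 2 edges  {4-r->1 5-r->4}
final graph: no rule applies after step 3
NF nodes: {0:B, 1:A, 2:A, 3:C, 4:A, 5:A}

Answer: 6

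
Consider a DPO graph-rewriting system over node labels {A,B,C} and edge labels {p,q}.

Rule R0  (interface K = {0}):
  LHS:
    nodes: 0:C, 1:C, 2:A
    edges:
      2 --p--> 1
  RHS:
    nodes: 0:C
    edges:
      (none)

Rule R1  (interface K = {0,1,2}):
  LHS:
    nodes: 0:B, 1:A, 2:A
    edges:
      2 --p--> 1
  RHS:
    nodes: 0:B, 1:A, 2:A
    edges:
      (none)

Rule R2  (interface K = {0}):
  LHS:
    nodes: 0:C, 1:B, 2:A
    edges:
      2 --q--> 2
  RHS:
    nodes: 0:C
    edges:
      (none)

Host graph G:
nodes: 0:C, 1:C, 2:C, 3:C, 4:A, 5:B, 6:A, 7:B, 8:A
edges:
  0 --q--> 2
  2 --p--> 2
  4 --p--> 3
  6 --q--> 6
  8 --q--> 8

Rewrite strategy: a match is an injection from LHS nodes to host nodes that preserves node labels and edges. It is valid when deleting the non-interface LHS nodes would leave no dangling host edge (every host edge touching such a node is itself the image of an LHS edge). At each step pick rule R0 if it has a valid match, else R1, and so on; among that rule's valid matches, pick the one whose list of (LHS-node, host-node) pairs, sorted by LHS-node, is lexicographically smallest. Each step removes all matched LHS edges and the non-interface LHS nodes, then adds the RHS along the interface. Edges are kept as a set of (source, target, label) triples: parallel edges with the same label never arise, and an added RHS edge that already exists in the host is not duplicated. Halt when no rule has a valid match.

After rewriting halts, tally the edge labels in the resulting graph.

start.  V:9 E:5  edges: 0-q->2 2-p->2 4-p->3 6-q->6 8-q->8
1. fire R0 via {0↦0, 1↦3, 2↦4}  →  V:7 E:4  edges: 0-q->2 2-p->2 6-q->6 8-q->8
2. fire R2 via {0↦0, 1↦5, 2↦6}  →  V:5 E:3  edges: 0-q->2 2-p->2 8-q->8
3. fire R2 via {0↦0, 1↦7, 2↦8}  →  V:3 E:2  edges: 0-q->2 2-p->2
halt: no rule applies after step 3
NF edges: [(0, 2, 'q'), (2, 2, 'p')]

Answer: p:1 q:1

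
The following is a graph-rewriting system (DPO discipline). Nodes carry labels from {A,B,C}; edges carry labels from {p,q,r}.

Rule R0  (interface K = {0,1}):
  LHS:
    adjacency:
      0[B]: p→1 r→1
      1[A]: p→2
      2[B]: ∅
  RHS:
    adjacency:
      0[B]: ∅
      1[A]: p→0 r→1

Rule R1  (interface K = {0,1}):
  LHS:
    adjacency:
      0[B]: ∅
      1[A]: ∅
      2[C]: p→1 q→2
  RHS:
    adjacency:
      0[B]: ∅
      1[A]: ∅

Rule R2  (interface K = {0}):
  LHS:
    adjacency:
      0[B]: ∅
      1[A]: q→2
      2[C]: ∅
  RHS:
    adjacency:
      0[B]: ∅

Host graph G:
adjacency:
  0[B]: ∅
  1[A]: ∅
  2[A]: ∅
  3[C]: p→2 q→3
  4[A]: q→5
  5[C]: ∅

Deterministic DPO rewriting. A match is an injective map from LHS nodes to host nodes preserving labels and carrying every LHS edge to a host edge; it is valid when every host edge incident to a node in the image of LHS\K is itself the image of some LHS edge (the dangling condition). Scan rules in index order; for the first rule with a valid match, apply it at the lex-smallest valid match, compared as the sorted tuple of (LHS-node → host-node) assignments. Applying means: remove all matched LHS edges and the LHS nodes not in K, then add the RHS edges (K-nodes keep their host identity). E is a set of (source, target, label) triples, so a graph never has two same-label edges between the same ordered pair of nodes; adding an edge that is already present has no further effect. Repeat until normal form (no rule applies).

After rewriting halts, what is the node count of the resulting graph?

Answer: 3

Steps:
initial: |V|=6 |E|=3  E = 3-p->2 3-q->3 4-q->5
step 1: apply R1 at {0↦0, 1↦2, 2↦3}  → |V|=5 |E|=1  E = 4-q->5
step 2: apply R2 at {0↦0, 1↦4, 2↦5}  → |V|=3 |E|=0  E = ∅
normal form: no rule applies after step 2
NF nodes: {0:B, 1:A, 2:A}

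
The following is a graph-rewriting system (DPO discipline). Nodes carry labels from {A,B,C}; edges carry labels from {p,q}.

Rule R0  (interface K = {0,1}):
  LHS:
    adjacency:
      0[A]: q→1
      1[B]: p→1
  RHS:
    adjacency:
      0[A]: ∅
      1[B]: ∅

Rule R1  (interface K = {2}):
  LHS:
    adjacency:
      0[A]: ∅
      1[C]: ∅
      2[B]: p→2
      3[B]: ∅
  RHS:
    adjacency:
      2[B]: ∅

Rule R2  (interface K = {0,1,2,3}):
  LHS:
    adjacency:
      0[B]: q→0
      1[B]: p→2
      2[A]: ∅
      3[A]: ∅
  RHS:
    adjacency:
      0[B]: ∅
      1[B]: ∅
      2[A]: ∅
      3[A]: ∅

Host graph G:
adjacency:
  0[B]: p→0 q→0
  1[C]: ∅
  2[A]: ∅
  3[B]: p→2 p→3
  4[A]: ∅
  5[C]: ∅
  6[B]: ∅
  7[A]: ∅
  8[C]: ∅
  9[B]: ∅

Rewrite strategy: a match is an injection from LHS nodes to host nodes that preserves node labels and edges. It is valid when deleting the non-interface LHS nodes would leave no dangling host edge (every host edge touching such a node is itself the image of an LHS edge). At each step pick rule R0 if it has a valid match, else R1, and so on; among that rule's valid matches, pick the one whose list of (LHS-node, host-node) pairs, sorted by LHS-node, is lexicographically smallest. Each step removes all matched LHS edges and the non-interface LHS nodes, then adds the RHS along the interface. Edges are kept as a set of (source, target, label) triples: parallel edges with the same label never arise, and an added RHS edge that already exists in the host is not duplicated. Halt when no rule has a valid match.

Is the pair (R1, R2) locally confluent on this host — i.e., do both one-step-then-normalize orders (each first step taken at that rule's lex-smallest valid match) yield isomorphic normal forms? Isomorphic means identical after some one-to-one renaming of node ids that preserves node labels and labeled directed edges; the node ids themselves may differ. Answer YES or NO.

branch R1-first: apply at {0↦4, 1↦1, 2↦0, 3↦6} → |E|=3, then 1 more step(s) → NF |V|=4 |E|=2 V={0:B, 2:A, 3:B, 8:C} E=0-q->0 3-p->2
branch R2-first: apply at {0↦0, 1↦3, 2↦2, 3↦4} → |E|=2, then 2 more step(s) → NF |V|=4 |E|=0 V={3:B, 7:A, 8:C, 9:B} E=∅
graphs not isomorphic

Answer: NO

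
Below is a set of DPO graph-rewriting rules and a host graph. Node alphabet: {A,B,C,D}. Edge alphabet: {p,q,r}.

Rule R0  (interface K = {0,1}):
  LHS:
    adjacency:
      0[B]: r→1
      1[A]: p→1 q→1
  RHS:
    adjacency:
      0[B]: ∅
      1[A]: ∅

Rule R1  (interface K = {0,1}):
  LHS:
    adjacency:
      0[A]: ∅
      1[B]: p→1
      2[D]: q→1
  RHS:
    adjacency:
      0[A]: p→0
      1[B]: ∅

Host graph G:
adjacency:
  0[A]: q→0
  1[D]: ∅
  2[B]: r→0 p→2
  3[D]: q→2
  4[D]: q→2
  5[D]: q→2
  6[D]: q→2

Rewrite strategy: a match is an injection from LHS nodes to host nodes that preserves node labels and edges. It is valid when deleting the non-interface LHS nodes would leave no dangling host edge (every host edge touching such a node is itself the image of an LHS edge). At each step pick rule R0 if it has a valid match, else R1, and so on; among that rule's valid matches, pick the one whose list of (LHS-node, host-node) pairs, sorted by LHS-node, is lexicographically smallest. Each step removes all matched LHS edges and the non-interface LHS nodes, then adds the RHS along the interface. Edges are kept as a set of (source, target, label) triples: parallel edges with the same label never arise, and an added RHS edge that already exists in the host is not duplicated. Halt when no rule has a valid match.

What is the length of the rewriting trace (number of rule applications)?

start.  V:7 E:7  edges: 0-q->0 2-r->0 2-p->2 3-q->2 4-q->2 5-q->2 6-q->2
1. fire R1 via {0↦0, 1↦2, 2↦3}  →  V:6 E:6  edges: 0-p->0 0-q->0 2-r->0 4-q->2 5-q->2 6-q->2
2. fire R0 via {0↦2, 1↦0}  →  V:6 E:3  edges: 4-q->2 5-q->2 6-q->2
final graph: no rule applies after step 2

Answer: 2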